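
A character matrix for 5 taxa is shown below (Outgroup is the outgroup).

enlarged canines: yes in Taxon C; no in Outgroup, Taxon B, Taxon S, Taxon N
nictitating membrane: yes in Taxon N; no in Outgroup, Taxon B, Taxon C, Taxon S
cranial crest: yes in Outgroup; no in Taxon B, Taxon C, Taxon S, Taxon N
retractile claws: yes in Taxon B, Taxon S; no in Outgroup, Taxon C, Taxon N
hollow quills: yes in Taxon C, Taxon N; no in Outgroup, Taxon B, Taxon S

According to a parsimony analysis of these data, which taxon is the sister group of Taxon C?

Taxon N

Character polarity is set by the outgroup: the derived state is whichever differs from the outgroup's state, so for cranial crest the derived state is 'no', and for the remaining characters it is 'yes'.
enlarged canines (derived state 'yes') is unique to Taxon C (autapomorphy; uninformative for grouping).
nictitating membrane (derived state 'yes') is unique to Taxon N (autapomorphy; uninformative for grouping).
All ingroup taxa share the derived state 'no' for cranial crest; it defines the ingroup but does not resolve relationships within it.
retractile claws (derived state 'yes') is shared by Taxon B and Taxon S — a synapomorphy uniting that clade.
Only Taxon C and Taxon N show the derived state 'yes' for hollow quills, supporting them as a clade.
Most parsimonious ingroup topology: ((Taxon B,Taxon S),(Taxon C,Taxon N)).
Taxon C and Taxon N form a cherry on this tree, so they are sister taxa.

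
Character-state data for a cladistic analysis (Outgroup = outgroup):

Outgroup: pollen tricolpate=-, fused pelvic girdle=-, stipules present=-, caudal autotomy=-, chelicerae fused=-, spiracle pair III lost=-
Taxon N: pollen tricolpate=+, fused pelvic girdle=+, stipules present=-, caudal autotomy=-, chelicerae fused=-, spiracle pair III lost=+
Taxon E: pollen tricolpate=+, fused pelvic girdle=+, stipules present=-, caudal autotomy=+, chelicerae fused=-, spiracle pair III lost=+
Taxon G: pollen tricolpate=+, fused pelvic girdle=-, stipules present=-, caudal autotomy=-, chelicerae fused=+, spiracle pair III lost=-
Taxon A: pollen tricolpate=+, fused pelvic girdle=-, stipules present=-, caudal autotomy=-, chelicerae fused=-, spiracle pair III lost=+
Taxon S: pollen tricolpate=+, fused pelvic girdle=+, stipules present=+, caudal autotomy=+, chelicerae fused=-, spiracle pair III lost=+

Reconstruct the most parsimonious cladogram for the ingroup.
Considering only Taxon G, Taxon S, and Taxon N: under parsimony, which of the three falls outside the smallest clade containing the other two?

Taxon G

The outgroup has state '-' for every character, so '+' is the derived state throughout.
All ingroup taxa share the derived state '+' for pollen tricolpate; it defines the ingroup but does not resolve relationships within it.
Only Taxon E, Taxon N, and Taxon S show the derived state '+' for fused pelvic girdle, supporting them as a clade.
stipules present (derived state '+') is unique to Taxon S (autapomorphy; uninformative for grouping).
Only Taxon E and Taxon S show the derived state '+' for caudal autotomy, supporting them as a clade.
chelicerae fused (derived state '+') is unique to Taxon G (autapomorphy; uninformative for grouping).
spiracle pair III lost: derived state '+' in Taxon A, Taxon E, Taxon N, and Taxon S only — synapomorphy for {Taxon A, Taxon E, Taxon N, Taxon S}.
Most parsimonious ingroup topology: (((Taxon N,(Taxon E,Taxon S)),Taxon A),Taxon G).
Taxon S and Taxon N share a more recent common ancestor with each other than either does with Taxon G, so Taxon G is the least closely related of the three.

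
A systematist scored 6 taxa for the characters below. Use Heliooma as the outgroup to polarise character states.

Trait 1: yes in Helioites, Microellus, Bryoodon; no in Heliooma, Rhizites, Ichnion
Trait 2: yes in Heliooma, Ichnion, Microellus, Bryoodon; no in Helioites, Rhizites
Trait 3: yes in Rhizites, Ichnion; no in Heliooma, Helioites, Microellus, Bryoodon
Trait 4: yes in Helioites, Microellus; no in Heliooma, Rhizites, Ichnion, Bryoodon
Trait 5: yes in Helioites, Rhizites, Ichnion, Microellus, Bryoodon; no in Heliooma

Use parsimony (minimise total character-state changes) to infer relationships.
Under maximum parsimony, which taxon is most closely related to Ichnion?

Rhizites

Character polarity is set by the outgroup: the derived state is whichever differs from the outgroup's state, so for Trait 2 the derived state is 'no', and for the remaining characters it is 'yes'.
Trait 1: derived state 'yes' in Bryoodon, Helioites, and Microellus only — synapomorphy for {Bryoodon, Helioites, Microellus}.
Trait 2 (state 'no') occurs in Helioites and Rhizites but conflicts with the nesting implied by the other characters — most parsimoniously interpreted as homoplasy.
Trait 3 (derived state 'yes') is shared by Ichnion and Rhizites — a synapomorphy uniting that clade.
Trait 4 (derived state 'yes') is shared by Helioites and Microellus — a synapomorphy uniting that clade.
Trait 5 (derived state 'yes') is shared by all ingroup taxa — unites the whole ingroup.
Most parsimonious ingroup topology: (((Helioites,Microellus),Bryoodon),(Rhizites,Ichnion)).
Ichnion and Rhizites form a cherry on this tree, so they are sister taxa.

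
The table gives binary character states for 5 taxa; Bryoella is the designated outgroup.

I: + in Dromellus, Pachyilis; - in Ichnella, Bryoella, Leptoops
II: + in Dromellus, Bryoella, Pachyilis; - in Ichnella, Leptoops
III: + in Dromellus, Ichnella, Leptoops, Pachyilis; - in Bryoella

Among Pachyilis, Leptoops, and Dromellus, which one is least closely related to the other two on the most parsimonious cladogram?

Leptoops

Character polarity is set by the outgroup: the derived state is whichever differs from the outgroup's state, so for II the derived state is '-', and for the remaining characters it is '+'.
I: derived state '+' in Dromellus and Pachyilis only — synapomorphy for {Dromellus, Pachyilis}.
Only Ichnella and Leptoops show the derived state '-' for II, supporting them as a clade.
All ingroup taxa share the derived state '+' for III; it defines the ingroup but does not resolve relationships within it.
Most parsimonious ingroup topology: ((Leptoops,Ichnella),(Dromellus,Pachyilis)).
Pachyilis and Dromellus share a more recent common ancestor with each other than either does with Leptoops, so Leptoops is the least closely related of the three.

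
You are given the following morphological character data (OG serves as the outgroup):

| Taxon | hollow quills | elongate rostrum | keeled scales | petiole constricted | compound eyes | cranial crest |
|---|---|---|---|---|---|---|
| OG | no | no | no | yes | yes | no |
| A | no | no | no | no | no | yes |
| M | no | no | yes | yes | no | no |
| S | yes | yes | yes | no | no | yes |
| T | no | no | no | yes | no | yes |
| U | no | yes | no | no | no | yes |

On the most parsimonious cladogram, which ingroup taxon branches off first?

M

Character polarity is set by the outgroup: the derived state is whichever differs from the outgroup's state, so for petiole constricted, compound eyes the derived state is 'no', and for the remaining characters it is 'yes'.
hollow quills (derived state 'yes') is unique to S (autapomorphy; uninformative for grouping).
elongate rostrum (derived state 'yes') is shared by S and U — a synapomorphy uniting that clade.
keeled scales groups M and S, which is incompatible with the clades supported by the remaining characters; treating it as convergent (homoplasy) costs fewer steps than any alternative tree.
petiole constricted (derived state 'no') is shared by A, S, and U — a synapomorphy uniting that clade.
compound eyes (derived state 'no') is shared by all ingroup taxa — unites the whole ingroup.
cranial crest: derived state 'yes' in A, S, T, and U only — synapomorphy for {A, S, T, U}.
Most parsimonious ingroup topology: (((A,(S,U)),T),M).
M is sister to the clade containing all other ingroup taxa, so it is the earliest-diverging (most basal) ingroup lineage.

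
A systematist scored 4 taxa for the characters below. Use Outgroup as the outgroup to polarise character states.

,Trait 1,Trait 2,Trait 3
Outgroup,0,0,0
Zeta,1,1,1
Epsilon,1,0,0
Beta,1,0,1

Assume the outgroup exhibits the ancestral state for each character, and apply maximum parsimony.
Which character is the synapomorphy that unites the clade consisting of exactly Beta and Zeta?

Trait 3

The outgroup has state '0' for every character, so '1' is the derived state throughout.
All ingroup taxa share the derived state '1' for Trait 1; it defines the ingroup but does not resolve relationships within it.
Trait 2 (derived state '1') is unique to Zeta (autapomorphy; uninformative for grouping).
Trait 3 (derived state '1') is shared by Beta and Zeta — a synapomorphy uniting that clade.
Most parsimonious ingroup topology: ((Zeta,Beta),Epsilon).
The clade {Beta, Zeta} is supported by Trait 3: its derived state '1' occurs in exactly those taxa and in no other taxon (including the outgroup).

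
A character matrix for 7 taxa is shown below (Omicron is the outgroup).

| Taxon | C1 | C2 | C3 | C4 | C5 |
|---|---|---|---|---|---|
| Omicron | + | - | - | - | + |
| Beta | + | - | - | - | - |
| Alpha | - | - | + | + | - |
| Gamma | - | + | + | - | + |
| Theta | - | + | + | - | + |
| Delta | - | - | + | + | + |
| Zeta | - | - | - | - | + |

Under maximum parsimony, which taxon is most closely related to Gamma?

Theta

Character polarity is set by the outgroup: the derived state is whichever differs from the outgroup's state, so for C1, C5 the derived state is '-', and for the remaining characters it is '+'.
Only Alpha, Delta, Gamma, Theta, and Zeta show the derived state '-' for C1, supporting them as a clade.
C2: derived state '+' in Gamma and Theta only — synapomorphy for {Gamma, Theta}.
C3: derived state '+' in Alpha, Delta, Gamma, and Theta only — synapomorphy for {Alpha, Delta, Gamma, Theta}.
Only Alpha and Delta show the derived state '+' for C4, supporting them as a clade.
C5 groups Alpha and Beta, which is incompatible with the clades supported by the remaining characters; treating it as convergent (homoplasy) costs fewer steps than any alternative tree.
Most parsimonious ingroup topology: (Beta,(((Alpha,Delta),(Gamma,Theta)),Zeta)).
Gamma and Theta form a cherry on this tree, so they are sister taxa.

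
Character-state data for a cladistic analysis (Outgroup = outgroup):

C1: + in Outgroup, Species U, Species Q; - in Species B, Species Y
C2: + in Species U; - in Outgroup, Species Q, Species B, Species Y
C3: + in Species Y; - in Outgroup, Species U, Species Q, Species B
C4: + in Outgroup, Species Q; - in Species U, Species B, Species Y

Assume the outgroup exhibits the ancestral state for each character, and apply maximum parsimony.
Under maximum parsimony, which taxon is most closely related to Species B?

Species Y

Character polarity is set by the outgroup: the derived state is whichever differs from the outgroup's state, so for C1, C4 the derived state is '-', and for the remaining characters it is '+'.
Only Species B and Species Y show the derived state '-' for C1, supporting them as a clade.
C2: derived state '+' in Species U only — an autapomorphy, so it tells us nothing about relationships among taxa.
C3: derived state '+' in Species Y only — an autapomorphy, so it tells us nothing about relationships among taxa.
C4: derived state '-' in Species B, Species U, and Species Y only — synapomorphy for {Species B, Species U, Species Y}.
Most parsimonious ingroup topology: ((Species U,(Species B,Species Y)),Species Q).
Species B and Species Y form a cherry on this tree, so they are sister taxa.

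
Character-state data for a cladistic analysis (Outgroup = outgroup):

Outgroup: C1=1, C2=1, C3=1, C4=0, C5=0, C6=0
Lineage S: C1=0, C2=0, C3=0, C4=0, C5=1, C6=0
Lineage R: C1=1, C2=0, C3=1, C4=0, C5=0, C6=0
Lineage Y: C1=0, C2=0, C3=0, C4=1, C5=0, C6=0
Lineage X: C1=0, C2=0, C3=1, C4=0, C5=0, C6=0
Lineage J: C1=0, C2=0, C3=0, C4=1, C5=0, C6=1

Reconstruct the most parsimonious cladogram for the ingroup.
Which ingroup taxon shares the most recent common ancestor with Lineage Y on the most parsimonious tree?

Lineage J

Character polarity is set by the outgroup: the derived state is whichever differs from the outgroup's state, so for C1, C2, C3 the derived state is '0', and for the remaining characters it is '1'.
C1 (derived state '0') is shared by Lineage J, Lineage S, Lineage X, and Lineage Y — a synapomorphy uniting that clade.
C2 (derived state '0') is shared by all ingroup taxa — unites the whole ingroup.
C3: derived state '0' in Lineage J, Lineage S, and Lineage Y only — synapomorphy for {Lineage J, Lineage S, Lineage Y}.
C4: derived state '1' in Lineage J and Lineage Y only — synapomorphy for {Lineage J, Lineage Y}.
C5 (derived state '1') is unique to Lineage S (autapomorphy; uninformative for grouping).
C6: derived state '1' in Lineage J only — an autapomorphy, so it tells us nothing about relationships among taxa.
Most parsimonious ingroup topology: (((Lineage S,(Lineage Y,Lineage J)),Lineage X),Lineage R).
Lineage Y and Lineage J form a cherry on this tree, so they are sister taxa.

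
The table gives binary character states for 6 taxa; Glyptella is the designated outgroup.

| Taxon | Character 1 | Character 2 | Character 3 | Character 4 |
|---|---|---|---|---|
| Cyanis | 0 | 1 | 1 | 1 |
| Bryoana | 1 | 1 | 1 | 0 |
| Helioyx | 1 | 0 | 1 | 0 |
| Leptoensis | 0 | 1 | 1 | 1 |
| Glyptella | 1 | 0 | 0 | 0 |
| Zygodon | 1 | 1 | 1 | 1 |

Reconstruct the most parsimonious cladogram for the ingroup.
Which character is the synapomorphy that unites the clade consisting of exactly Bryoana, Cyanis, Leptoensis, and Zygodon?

Character polarity is set by the outgroup: the derived state is whichever differs from the outgroup's state, so for Character 1 the derived state is '0', and for the remaining characters it is '1'.
Character 1 (derived state '0') is shared by Cyanis and Leptoensis — a synapomorphy uniting that clade.
Only Bryoana, Cyanis, Leptoensis, and Zygodon show the derived state '1' for Character 2, supporting them as a clade.
All ingroup taxa share the derived state '1' for Character 3; it defines the ingroup but does not resolve relationships within it.
Character 4 (derived state '1') is shared by Cyanis, Leptoensis, and Zygodon — a synapomorphy uniting that clade.
Most parsimonious ingroup topology: ((Bryoana,(Zygodon,(Leptoensis,Cyanis))),Helioyx).
The clade {Bryoana, Cyanis, Leptoensis, Zygodon} is supported by Character 2: its derived state '1' occurs in exactly those taxa and in no other taxon (including the outgroup).

Character 2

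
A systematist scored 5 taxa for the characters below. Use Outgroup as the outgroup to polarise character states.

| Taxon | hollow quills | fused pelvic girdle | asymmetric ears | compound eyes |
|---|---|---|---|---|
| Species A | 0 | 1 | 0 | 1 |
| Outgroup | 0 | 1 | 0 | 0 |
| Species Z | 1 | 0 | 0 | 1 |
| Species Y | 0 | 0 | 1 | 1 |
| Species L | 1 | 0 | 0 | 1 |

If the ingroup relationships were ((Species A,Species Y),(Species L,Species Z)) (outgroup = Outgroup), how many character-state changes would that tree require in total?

5

Map each character onto ((Species A,Species Y),(Species L,Species Z)) (rooted by Outgroup) and count the minimum state changes it requires (Fitch parsimony):
hollow quills: 1; fused pelvic girdle: 2; asymmetric ears: 1; compound eyes: 1.
Total tree length = 5.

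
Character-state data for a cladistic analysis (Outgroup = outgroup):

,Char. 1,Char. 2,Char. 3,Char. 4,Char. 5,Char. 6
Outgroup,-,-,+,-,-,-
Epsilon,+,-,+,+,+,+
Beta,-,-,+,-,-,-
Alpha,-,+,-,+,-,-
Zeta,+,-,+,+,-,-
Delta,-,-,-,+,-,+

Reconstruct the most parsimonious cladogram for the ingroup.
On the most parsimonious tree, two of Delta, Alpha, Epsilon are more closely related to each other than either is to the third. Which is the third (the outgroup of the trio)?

Character polarity is set by the outgroup: the derived state is whichever differs from the outgroup's state, so for Char. 3 the derived state is '-', and for the remaining characters it is '+'.
Only Epsilon and Zeta show the derived state '+' for Char. 1, supporting them as a clade.
Char. 2 (derived state '+') is unique to Alpha (autapomorphy; uninformative for grouping).
Char. 3 (derived state '-') is shared by Alpha and Delta — a synapomorphy uniting that clade.
Char. 4 (derived state '+') is shared by Alpha, Delta, Epsilon, and Zeta — a synapomorphy uniting that clade.
Char. 5: derived state '+' in Epsilon only — an autapomorphy, so it tells us nothing about relationships among taxa.
Char. 6 (state '+') occurs in Delta and Epsilon but conflicts with the nesting implied by the other characters — most parsimoniously interpreted as homoplasy.
Most parsimonious ingroup topology: (((Epsilon,Zeta),(Alpha,Delta)),Beta).
Alpha and Delta share a more recent common ancestor with each other than either does with Epsilon, so Epsilon is the least closely related of the three.

Epsilon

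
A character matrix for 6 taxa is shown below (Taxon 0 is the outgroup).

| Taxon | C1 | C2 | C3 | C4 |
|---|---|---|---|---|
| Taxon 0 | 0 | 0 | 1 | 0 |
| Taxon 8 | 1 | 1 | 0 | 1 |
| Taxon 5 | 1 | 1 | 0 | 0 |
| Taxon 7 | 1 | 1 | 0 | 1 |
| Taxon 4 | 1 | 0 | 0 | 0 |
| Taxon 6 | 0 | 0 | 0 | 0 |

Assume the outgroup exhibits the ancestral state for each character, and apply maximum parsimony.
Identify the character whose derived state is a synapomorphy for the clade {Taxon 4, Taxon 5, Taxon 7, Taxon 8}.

C1

Character polarity is set by the outgroup: the derived state is whichever differs from the outgroup's state, so for C3 the derived state is '0', and for the remaining characters it is '1'.
C1 (derived state '1') is shared by Taxon 4, Taxon 5, Taxon 7, and Taxon 8 — a synapomorphy uniting that clade.
C2: derived state '1' in Taxon 5, Taxon 7, and Taxon 8 only — synapomorphy for {Taxon 5, Taxon 7, Taxon 8}.
C3 (derived state '0') is shared by all ingroup taxa — unites the whole ingroup.
C4 (derived state '1') is shared by Taxon 7 and Taxon 8 — a synapomorphy uniting that clade.
Most parsimonious ingroup topology: ((((Taxon 8,Taxon 7),Taxon 5),Taxon 4),Taxon 6).
The clade {Taxon 4, Taxon 5, Taxon 7, Taxon 8} is supported by C1: its derived state '1' occurs in exactly those taxa and in no other taxon (including the outgroup).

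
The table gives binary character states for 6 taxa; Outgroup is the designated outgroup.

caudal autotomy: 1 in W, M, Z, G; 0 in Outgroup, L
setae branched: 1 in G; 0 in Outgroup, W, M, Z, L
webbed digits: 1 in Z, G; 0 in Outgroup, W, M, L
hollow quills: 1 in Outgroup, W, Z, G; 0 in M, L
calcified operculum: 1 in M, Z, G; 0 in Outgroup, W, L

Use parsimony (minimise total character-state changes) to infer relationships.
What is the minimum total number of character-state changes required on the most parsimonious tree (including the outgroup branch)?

Character polarity is set by the outgroup: the derived state is whichever differs from the outgroup's state, so for hollow quills the derived state is '0', and for the remaining characters it is '1'.
caudal autotomy (derived state '1') is shared by G, M, W, and Z — a synapomorphy uniting that clade.
setae branched: derived state '1' in G only — an autapomorphy, so it tells us nothing about relationships among taxa.
Only G and Z show the derived state '1' for webbed digits, supporting them as a clade.
hollow quills groups L and M, which is incompatible with the clades supported by the remaining characters; treating it as convergent (homoplasy) costs fewer steps than any alternative tree.
calcified operculum: derived state '1' in G, M, and Z only — synapomorphy for {G, M, Z}.
Most parsimonious ingroup topology: ((W,(M,(Z,G))),L).
Changes per character on this tree: caudal autotomy: 1; setae branched: 1; webbed digits: 1; hollow quills: 2; calcified operculum: 1.
Total = 6.

6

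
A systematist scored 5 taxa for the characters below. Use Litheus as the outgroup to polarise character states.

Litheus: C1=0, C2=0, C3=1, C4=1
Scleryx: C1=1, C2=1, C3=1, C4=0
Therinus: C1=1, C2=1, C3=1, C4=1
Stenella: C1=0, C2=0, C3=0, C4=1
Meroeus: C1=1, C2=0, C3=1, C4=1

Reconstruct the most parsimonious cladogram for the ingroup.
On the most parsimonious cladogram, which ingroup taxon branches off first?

Character polarity is set by the outgroup: the derived state is whichever differs from the outgroup's state, so for C3, C4 the derived state is '0', and for the remaining characters it is '1'.
C1 (derived state '1') is shared by Meroeus, Scleryx, and Therinus — a synapomorphy uniting that clade.
Only Scleryx and Therinus show the derived state '1' for C2, supporting them as a clade.
C3: derived state '0' in Stenella only — an autapomorphy, so it tells us nothing about relationships among taxa.
C4: derived state '0' in Scleryx only — an autapomorphy, so it tells us nothing about relationships among taxa.
Most parsimonious ingroup topology: (((Scleryx,Therinus),Meroeus),Stenella).
Stenella is sister to the clade containing all other ingroup taxa, so it is the earliest-diverging (most basal) ingroup lineage.

Stenella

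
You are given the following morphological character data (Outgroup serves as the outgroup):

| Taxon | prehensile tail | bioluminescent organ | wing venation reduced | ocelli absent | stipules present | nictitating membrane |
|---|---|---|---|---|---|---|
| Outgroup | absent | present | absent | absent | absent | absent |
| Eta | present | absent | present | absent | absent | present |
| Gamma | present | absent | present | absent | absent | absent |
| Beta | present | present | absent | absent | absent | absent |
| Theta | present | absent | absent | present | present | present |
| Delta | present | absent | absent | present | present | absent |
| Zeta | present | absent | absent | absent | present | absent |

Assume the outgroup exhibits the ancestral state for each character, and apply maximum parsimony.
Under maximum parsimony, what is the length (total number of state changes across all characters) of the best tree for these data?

7

Character polarity is set by the outgroup: the derived state is whichever differs from the outgroup's state, so for bioluminescent organ the derived state is 'absent', and for the remaining characters it is 'present'.
prehensile tail (derived state 'present') is shared by all ingroup taxa — unites the whole ingroup.
bioluminescent organ: derived state 'absent' in Delta, Eta, Gamma, Theta, and Zeta only — synapomorphy for {Delta, Eta, Gamma, Theta, Zeta}.
Only Eta and Gamma show the derived state 'present' for wing venation reduced, supporting them as a clade.
Only Delta and Theta show the derived state 'present' for ocelli absent, supporting them as a clade.
Only Delta, Theta, and Zeta show the derived state 'present' for stipules present, supporting them as a clade.
nictitating membrane groups Eta and Theta, which is incompatible with the clades supported by the remaining characters; treating it as convergent (homoplasy) costs fewer steps than any alternative tree.
Most parsimonious ingroup topology: (((Eta,Gamma),((Theta,Delta),Zeta)),Beta).
Changes per character on this tree: prehensile tail: 1; bioluminescent organ: 1; wing venation reduced: 1; ocelli absent: 1; stipules present: 1; nictitating membrane: 2.
Total = 7.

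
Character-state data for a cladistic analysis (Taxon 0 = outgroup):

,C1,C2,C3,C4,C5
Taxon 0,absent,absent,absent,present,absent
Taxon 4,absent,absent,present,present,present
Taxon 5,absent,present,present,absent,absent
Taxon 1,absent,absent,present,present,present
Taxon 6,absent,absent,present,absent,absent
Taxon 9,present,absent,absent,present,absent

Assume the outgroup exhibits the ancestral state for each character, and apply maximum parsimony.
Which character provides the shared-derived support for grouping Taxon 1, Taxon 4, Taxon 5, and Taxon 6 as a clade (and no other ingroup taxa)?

Character polarity is set by the outgroup: the derived state is whichever differs from the outgroup's state, so for C4 the derived state is 'absent', and for the remaining characters it is 'present'.
C1 (derived state 'present') is unique to Taxon 9 (autapomorphy; uninformative for grouping).
C2: derived state 'present' in Taxon 5 only — an autapomorphy, so it tells us nothing about relationships among taxa.
C3: derived state 'present' in Taxon 1, Taxon 4, Taxon 5, and Taxon 6 only — synapomorphy for {Taxon 1, Taxon 4, Taxon 5, Taxon 6}.
Only Taxon 5 and Taxon 6 show the derived state 'absent' for C4, supporting them as a clade.
C5: derived state 'present' in Taxon 1 and Taxon 4 only — synapomorphy for {Taxon 1, Taxon 4}.
Most parsimonious ingroup topology: (((Taxon 4,Taxon 1),(Taxon 5,Taxon 6)),Taxon 9).
The clade {Taxon 1, Taxon 4, Taxon 5, Taxon 6} is supported by C3: its derived state 'present' occurs in exactly those taxa and in no other taxon (including the outgroup).

C3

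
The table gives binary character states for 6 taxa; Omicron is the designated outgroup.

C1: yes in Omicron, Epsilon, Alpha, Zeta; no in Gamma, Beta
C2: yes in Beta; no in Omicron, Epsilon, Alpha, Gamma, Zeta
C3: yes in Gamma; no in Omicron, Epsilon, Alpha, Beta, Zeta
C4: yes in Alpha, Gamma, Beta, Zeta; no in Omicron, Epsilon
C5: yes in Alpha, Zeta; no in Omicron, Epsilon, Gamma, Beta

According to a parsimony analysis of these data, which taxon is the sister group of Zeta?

Character polarity is set by the outgroup: the derived state is whichever differs from the outgroup's state, so for C1 the derived state is 'no', and for the remaining characters it is 'yes'.
C1 (derived state 'no') is shared by Beta and Gamma — a synapomorphy uniting that clade.
C2 (derived state 'yes') is unique to Beta (autapomorphy; uninformative for grouping).
C3 (derived state 'yes') is unique to Gamma (autapomorphy; uninformative for grouping).
C4 (derived state 'yes') is shared by Alpha, Beta, Gamma, and Zeta — a synapomorphy uniting that clade.
Only Alpha and Zeta show the derived state 'yes' for C5, supporting them as a clade.
Most parsimonious ingroup topology: (Epsilon,((Alpha,Zeta),(Gamma,Beta))).
Zeta and Alpha form a cherry on this tree, so they are sister taxa.

Alpha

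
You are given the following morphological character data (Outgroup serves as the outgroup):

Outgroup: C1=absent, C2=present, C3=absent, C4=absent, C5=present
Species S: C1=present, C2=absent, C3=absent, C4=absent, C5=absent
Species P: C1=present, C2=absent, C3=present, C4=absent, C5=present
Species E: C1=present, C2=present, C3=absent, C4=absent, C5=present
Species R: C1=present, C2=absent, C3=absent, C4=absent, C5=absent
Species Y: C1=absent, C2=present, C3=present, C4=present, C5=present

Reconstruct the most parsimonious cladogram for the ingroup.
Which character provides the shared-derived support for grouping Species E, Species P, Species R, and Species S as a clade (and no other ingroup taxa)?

Character polarity is set by the outgroup: the derived state is whichever differs from the outgroup's state, so for C2, C5 the derived state is 'absent', and for the remaining characters it is 'present'.
C1: derived state 'present' in Species E, Species P, Species R, and Species S only — synapomorphy for {Species E, Species P, Species R, Species S}.
C2: derived state 'absent' in Species P, Species R, and Species S only — synapomorphy for {Species P, Species R, Species S}.
C3 (state 'present') occurs in Species P and Species Y but conflicts with the nesting implied by the other characters — most parsimoniously interpreted as homoplasy.
C4 (derived state 'present') is unique to Species Y (autapomorphy; uninformative for grouping).
Only Species R and Species S show the derived state 'absent' for C5, supporting them as a clade.
Most parsimonious ingroup topology: ((((Species S,Species R),Species P),Species E),Species Y).
The clade {Species E, Species P, Species R, Species S} is supported by C1: its derived state 'present' occurs in exactly those taxa and in no other taxon (including the outgroup).

C1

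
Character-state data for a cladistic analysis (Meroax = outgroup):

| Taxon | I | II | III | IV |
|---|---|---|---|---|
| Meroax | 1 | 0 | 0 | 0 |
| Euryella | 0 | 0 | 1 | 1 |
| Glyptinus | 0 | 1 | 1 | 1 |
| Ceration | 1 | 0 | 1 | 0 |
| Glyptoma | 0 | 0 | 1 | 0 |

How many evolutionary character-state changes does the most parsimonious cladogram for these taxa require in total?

Character polarity is set by the outgroup: the derived state is whichever differs from the outgroup's state, so for I the derived state is '0', and for the remaining characters it is '1'.
I (derived state '0') is shared by Euryella, Glyptinus, and Glyptoma — a synapomorphy uniting that clade.
II (derived state '1') is unique to Glyptinus (autapomorphy; uninformative for grouping).
III (derived state '1') is shared by all ingroup taxa — unites the whole ingroup.
IV: derived state '1' in Euryella and Glyptinus only — synapomorphy for {Euryella, Glyptinus}.
Most parsimonious ingroup topology: (((Euryella,Glyptinus),Glyptoma),Ceration).
Changes per character on this tree: I: 1; II: 1; III: 1; IV: 1.
Total = 4.

4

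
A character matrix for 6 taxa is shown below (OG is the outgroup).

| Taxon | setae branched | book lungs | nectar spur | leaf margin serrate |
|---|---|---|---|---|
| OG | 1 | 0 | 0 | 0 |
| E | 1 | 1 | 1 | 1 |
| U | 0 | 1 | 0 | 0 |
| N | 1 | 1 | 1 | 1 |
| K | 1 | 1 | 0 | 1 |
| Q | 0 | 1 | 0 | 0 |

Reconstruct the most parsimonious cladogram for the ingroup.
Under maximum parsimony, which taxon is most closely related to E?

N

Character polarity is set by the outgroup: the derived state is whichever differs from the outgroup's state, so for setae branched the derived state is '0', and for the remaining characters it is '1'.
setae branched: derived state '0' in Q and U only — synapomorphy for {Q, U}.
All ingroup taxa share the derived state '1' for book lungs; it defines the ingroup but does not resolve relationships within it.
nectar spur: derived state '1' in E and N only — synapomorphy for {E, N}.
Only E, K, and N show the derived state '1' for leaf margin serrate, supporting them as a clade.
Most parsimonious ingroup topology: (((E,N),K),(U,Q)).
E and N form a cherry on this tree, so they are sister taxa.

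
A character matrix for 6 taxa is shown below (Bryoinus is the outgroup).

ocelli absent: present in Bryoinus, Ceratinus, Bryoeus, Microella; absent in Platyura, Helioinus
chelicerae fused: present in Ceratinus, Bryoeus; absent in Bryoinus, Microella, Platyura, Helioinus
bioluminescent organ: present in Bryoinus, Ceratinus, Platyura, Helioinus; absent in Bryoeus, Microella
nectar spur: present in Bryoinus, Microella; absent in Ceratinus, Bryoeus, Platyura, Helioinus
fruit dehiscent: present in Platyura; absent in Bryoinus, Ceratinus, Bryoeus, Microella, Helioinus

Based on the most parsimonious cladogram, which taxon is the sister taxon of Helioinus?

Character polarity is set by the outgroup: the derived state is whichever differs from the outgroup's state, so for ocelli absent, bioluminescent organ, nectar spur the derived state is 'absent', and for the remaining characters it is 'present'.
Only Helioinus and Platyura show the derived state 'absent' for ocelli absent, supporting them as a clade.
Only Bryoeus and Ceratinus show the derived state 'present' for chelicerae fused, supporting them as a clade.
bioluminescent organ (state 'absent') occurs in Bryoeus and Microella but conflicts with the nesting implied by the other characters — most parsimoniously interpreted as homoplasy.
Only Bryoeus, Ceratinus, Helioinus, and Platyura show the derived state 'absent' for nectar spur, supporting them as a clade.
fruit dehiscent: derived state 'present' in Platyura only — an autapomorphy, so it tells us nothing about relationships among taxa.
Most parsimonious ingroup topology: (((Ceratinus,Bryoeus),(Platyura,Helioinus)),Microella).
Helioinus and Platyura form a cherry on this tree, so they are sister taxa.

Platyura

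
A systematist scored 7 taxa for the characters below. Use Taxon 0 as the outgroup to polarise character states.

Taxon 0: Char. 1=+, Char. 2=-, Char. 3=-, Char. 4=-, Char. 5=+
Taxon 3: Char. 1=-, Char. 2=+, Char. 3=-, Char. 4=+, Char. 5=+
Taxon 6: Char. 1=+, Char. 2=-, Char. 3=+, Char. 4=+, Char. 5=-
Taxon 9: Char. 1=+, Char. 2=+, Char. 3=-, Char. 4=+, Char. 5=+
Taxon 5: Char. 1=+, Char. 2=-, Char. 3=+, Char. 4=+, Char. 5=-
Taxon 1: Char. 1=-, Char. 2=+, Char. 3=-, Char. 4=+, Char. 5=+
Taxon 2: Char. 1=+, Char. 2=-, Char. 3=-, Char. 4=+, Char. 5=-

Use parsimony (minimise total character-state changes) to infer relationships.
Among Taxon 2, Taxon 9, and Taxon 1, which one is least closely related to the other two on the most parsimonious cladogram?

Taxon 2

Character polarity is set by the outgroup: the derived state is whichever differs from the outgroup's state, so for Char. 1, Char. 5 the derived state is '-', and for the remaining characters it is '+'.
Char. 1: derived state '-' in Taxon 1 and Taxon 3 only — synapomorphy for {Taxon 1, Taxon 3}.
Char. 2 (derived state '+') is shared by Taxon 1, Taxon 3, and Taxon 9 — a synapomorphy uniting that clade.
Char. 3 (derived state '+') is shared by Taxon 5 and Taxon 6 — a synapomorphy uniting that clade.
Char. 4 (derived state '+') is shared by all ingroup taxa — unites the whole ingroup.
Char. 5: derived state '-' in Taxon 2, Taxon 5, and Taxon 6 only — synapomorphy for {Taxon 2, Taxon 5, Taxon 6}.
Most parsimonious ingroup topology: (((Taxon 3,Taxon 1),Taxon 9),((Taxon 6,Taxon 5),Taxon 2)).
Taxon 9 and Taxon 1 share a more recent common ancestor with each other than either does with Taxon 2, so Taxon 2 is the least closely related of the three.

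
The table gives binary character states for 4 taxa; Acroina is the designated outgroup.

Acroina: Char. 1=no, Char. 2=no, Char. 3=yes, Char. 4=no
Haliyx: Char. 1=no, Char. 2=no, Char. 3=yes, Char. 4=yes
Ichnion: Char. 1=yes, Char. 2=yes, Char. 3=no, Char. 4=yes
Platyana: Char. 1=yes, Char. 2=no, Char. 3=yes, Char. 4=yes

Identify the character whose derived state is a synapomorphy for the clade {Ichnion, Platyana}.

Character polarity is set by the outgroup: the derived state is whichever differs from the outgroup's state, so for Char. 3 the derived state is 'no', and for the remaining characters it is 'yes'.
Char. 1: derived state 'yes' in Ichnion and Platyana only — synapomorphy for {Ichnion, Platyana}.
Char. 2 (derived state 'yes') is unique to Ichnion (autapomorphy; uninformative for grouping).
Char. 3 (derived state 'no') is unique to Ichnion (autapomorphy; uninformative for grouping).
Char. 4 (derived state 'yes') is shared by all ingroup taxa — unites the whole ingroup.
Most parsimonious ingroup topology: (Haliyx,(Ichnion,Platyana)).
The clade {Ichnion, Platyana} is supported by Char. 1: its derived state 'yes' occurs in exactly those taxa and in no other taxon (including the outgroup).

Char. 1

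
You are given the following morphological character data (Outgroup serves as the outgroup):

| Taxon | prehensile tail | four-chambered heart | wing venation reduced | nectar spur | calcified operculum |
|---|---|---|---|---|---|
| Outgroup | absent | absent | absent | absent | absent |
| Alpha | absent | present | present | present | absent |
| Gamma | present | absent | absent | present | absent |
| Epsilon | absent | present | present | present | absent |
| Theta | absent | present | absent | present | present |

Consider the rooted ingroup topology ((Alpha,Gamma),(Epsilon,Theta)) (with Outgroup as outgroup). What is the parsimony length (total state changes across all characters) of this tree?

7

Map each character onto ((Alpha,Gamma),(Epsilon,Theta)) (rooted by Outgroup) and count the minimum state changes it requires (Fitch parsimony):
prehensile tail: 1; four-chambered heart: 2; wing venation reduced: 2; nectar spur: 1; calcified operculum: 1.
Total tree length = 7.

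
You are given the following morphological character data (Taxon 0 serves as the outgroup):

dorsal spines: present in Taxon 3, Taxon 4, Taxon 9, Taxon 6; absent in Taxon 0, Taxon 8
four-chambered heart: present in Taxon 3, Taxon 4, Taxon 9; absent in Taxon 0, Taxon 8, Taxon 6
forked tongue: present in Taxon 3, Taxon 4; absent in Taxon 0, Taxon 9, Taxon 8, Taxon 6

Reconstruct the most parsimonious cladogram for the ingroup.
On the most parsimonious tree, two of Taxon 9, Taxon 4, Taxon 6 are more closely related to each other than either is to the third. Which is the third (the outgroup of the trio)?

Taxon 6

The outgroup has state 'absent' for every character, so 'present' is the derived state throughout.
dorsal spines (derived state 'present') is shared by Taxon 3, Taxon 4, Taxon 6, and Taxon 9 — a synapomorphy uniting that clade.
four-chambered heart: derived state 'present' in Taxon 3, Taxon 4, and Taxon 9 only — synapomorphy for {Taxon 3, Taxon 4, Taxon 9}.
forked tongue (derived state 'present') is shared by Taxon 3 and Taxon 4 — a synapomorphy uniting that clade.
Most parsimonious ingroup topology: ((((Taxon 3,Taxon 4),Taxon 9),Taxon 6),Taxon 8).
Taxon 4 and Taxon 9 share a more recent common ancestor with each other than either does with Taxon 6, so Taxon 6 is the least closely related of the three.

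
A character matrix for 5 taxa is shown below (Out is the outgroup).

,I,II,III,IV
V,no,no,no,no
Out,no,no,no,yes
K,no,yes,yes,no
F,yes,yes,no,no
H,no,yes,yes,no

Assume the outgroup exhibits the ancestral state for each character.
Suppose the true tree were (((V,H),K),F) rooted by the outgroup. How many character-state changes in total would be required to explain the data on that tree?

Map each character onto (((V,H),K),F) (rooted by Out) and count the minimum state changes it requires (Fitch parsimony):
I: 1; II: 2; III: 2; IV: 1.
Total tree length = 6.

6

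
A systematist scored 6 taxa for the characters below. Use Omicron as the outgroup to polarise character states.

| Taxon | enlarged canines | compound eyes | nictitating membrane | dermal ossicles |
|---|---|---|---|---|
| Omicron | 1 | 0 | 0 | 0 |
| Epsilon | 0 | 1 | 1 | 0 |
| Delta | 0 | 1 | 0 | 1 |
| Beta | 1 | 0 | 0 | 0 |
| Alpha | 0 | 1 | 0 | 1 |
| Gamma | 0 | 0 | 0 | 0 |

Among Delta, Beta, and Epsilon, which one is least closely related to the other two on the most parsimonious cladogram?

Character polarity is set by the outgroup: the derived state is whichever differs from the outgroup's state, so for enlarged canines the derived state is '0', and for the remaining characters it is '1'.
Only Alpha, Delta, Epsilon, and Gamma show the derived state '0' for enlarged canines, supporting them as a clade.
compound eyes: derived state '1' in Alpha, Delta, and Epsilon only — synapomorphy for {Alpha, Delta, Epsilon}.
nictitating membrane: derived state '1' in Epsilon only — an autapomorphy, so it tells us nothing about relationships among taxa.
Only Alpha and Delta show the derived state '1' for dermal ossicles, supporting them as a clade.
Most parsimonious ingroup topology: (((Epsilon,(Delta,Alpha)),Gamma),Beta).
Epsilon and Delta share a more recent common ancestor with each other than either does with Beta, so Beta is the least closely related of the three.

Beta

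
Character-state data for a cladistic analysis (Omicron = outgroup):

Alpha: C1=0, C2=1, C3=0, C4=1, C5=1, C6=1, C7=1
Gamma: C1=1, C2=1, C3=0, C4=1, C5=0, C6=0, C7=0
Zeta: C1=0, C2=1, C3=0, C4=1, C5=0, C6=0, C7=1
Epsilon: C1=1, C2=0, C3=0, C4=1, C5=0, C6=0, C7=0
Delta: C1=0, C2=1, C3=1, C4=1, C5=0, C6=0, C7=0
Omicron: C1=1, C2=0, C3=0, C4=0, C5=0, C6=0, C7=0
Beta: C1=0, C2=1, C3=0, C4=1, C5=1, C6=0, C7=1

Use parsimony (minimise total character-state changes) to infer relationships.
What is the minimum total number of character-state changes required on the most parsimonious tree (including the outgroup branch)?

7

Character polarity is set by the outgroup: the derived state is whichever differs from the outgroup's state, so for C1 the derived state is '0', and for the remaining characters it is '1'.
C1 (derived state '0') is shared by Alpha, Beta, Delta, and Zeta — a synapomorphy uniting that clade.
Only Alpha, Beta, Delta, Gamma, and Zeta show the derived state '1' for C2, supporting them as a clade.
C3: derived state '1' in Delta only — an autapomorphy, so it tells us nothing about relationships among taxa.
All ingroup taxa share the derived state '1' for C4; it defines the ingroup but does not resolve relationships within it.
C5: derived state '1' in Alpha and Beta only — synapomorphy for {Alpha, Beta}.
C6: derived state '1' in Alpha only — an autapomorphy, so it tells us nothing about relationships among taxa.
C7: derived state '1' in Alpha, Beta, and Zeta only — synapomorphy for {Alpha, Beta, Zeta}.
Most parsimonious ingroup topology: (((((Beta,Alpha),Zeta),Delta),Gamma),Epsilon).
Changes per character on this tree: C1: 1; C2: 1; C3: 1; C4: 1; C5: 1; C6: 1; C7: 1.
Total = 7.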